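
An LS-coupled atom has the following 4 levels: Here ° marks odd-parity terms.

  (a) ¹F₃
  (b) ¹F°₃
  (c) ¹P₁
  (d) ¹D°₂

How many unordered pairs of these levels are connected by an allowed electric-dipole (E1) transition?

(a)–(b): allowed.
(a)–(c): forbidden (parity, ΔL, ΔJ).
(a)–(d): allowed.
(b)–(c): forbidden (ΔL, ΔJ).
(b)–(d): forbidden (parity).
(c)–(d): allowed.
Allowed pairs: 3 of 6.

3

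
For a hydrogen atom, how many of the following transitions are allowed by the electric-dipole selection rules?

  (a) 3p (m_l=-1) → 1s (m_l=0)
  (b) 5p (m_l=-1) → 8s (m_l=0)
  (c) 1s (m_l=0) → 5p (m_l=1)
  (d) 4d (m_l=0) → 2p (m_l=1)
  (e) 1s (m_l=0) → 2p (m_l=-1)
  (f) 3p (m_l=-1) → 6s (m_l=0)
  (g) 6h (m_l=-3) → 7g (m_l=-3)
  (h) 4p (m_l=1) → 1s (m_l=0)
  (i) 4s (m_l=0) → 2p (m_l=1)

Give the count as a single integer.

(a) allowed
(b) allowed
(c) allowed
(d) allowed
(e) allowed
(f) allowed
(g) allowed
(h) allowed
(i) allowed
Total allowed: 9 of 9.

9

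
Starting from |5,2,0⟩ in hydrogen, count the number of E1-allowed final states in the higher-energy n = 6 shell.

6

E1 requires Δl = ±1, so l_f ∈ {1, 3}; with 0 ≤ l_f ≤ n_f−1 = 5, the allowed l_f values are {1, 3}.
For l_f = 1: m_f ∈ {m_i−1, m_i, m_i+1} ∩ [−1, 1] = {-1, 0, 1} → 3 states.
For l_f = 3: m_f ∈ {m_i−1, m_i, m_i+1} ∩ [−3, 3] = {-1, 0, 1} → 3 states.
Total: 6.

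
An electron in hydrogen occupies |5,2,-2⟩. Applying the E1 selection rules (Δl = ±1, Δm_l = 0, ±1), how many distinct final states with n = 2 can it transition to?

1

E1 requires Δl = ±1, so l_f ∈ {1, 3}; with 0 ≤ l_f ≤ n_f−1 = 1, the allowed l_f values are {1}.
For l_f = 1: m_f ∈ {m_i−1, m_i, m_i+1} ∩ [−1, 1] = {-1} → 1 state.
Total: 1.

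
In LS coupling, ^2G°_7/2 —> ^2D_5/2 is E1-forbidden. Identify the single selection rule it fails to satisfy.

the ΔL = 0, ±1 rule

Reading off the term symbols: S 1/2→1/2, L 4→2, J 7/2→5/2, parity odd→even.
ΔL = 0, ±1 (not L=0↔0): L: 4 → 2, ΔL = -2 — fails.
ΔS = 0: S: 1/2 → 1/2 — ok.
ΔJ = 0, ±1 (not J=0↔0): J: 7/2 → 5/2, ΔJ = -1 — ok.
Parity must change: odd → even — ok.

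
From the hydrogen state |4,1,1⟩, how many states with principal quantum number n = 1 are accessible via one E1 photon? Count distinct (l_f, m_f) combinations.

E1 requires Δl = ±1, so l_f ∈ {0, 2}; with 0 ≤ l_f ≤ n_f−1 = 0, the allowed l_f values are {0}.
For l_f = 0: m_f ∈ {m_i−1, m_i, m_i+1} ∩ [−0, 0] = {0} → 1 state.
Total: 1.

1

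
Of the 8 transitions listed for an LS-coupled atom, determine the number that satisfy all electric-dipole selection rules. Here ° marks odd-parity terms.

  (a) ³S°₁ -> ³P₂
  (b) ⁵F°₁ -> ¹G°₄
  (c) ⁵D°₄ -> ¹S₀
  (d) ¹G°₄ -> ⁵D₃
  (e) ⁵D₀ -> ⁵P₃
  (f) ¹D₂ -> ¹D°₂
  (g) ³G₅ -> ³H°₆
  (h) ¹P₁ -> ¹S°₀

4

(a) allowed
(b) forbidden (parity, ΔS, ΔJ fail)
(c) forbidden (ΔS, ΔL, ΔJ fail)
(d) forbidden (ΔS, ΔL fail)
(e) forbidden (parity, ΔJ fail)
(f) allowed
(g) allowed
(h) allowed
Total allowed: 4 of 8.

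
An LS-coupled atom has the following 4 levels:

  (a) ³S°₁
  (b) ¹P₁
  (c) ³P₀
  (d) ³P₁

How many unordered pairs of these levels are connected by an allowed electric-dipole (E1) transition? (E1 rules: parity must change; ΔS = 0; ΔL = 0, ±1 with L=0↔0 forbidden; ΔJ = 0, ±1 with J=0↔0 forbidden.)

(a)–(b): forbidden (ΔS).
(a)–(c): allowed.
(a)–(d): allowed.
(b)–(c): forbidden (parity, ΔS).
(b)–(d): forbidden (parity, ΔS).
(c)–(d): forbidden (parity).
Allowed pairs: 2 of 6.

2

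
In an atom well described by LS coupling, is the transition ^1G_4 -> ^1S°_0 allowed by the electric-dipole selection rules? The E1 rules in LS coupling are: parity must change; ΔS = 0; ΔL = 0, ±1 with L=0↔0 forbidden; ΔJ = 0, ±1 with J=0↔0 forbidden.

Initial level: S=0, L=4, J=4, parity even. Final level: S=0, L=0, J=0, parity odd.
ΔS = 0: S: 0 → 0 — ✓.
ΔJ = 0, ±1 (not J=0↔0): J: 4 → 0, ΔJ = -4 — ✗.
ΔL = 0, ±1 (not L=0↔0): L: 4 → 0, ΔL = -4 — ✗.
Parity must change: even → odd — ✓.
Rule(s) violated: ΔL, ΔJ.

forbidden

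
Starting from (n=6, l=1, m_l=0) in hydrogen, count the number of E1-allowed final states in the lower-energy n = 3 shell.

4

E1 requires Δl = ±1, so l_f ∈ {0, 2}; with 0 ≤ l_f ≤ n_f−1 = 2, the allowed l_f values are {0, 2}.
For l_f = 0: m_f ∈ {m_i−1, m_i, m_i+1} ∩ [−0, 0] = {0} → 1 state.
For l_f = 2: m_f ∈ {m_i−1, m_i, m_i+1} ∩ [−2, 2] = {-1, 0, 1} → 3 states.
Total: 4.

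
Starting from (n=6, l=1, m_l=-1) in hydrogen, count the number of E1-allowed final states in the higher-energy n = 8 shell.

4

E1 requires Δl = ±1, so l_f ∈ {0, 2}; with 0 ≤ l_f ≤ n_f−1 = 7, the allowed l_f values are {0, 2}.
For l_f = 0: m_f ∈ {m_i−1, m_i, m_i+1} ∩ [−0, 0] = {0} → 1 state.
For l_f = 2: m_f ∈ {m_i−1, m_i, m_i+1} ∩ [−2, 2] = {-2, -1, 0} → 3 states.
Total: 4.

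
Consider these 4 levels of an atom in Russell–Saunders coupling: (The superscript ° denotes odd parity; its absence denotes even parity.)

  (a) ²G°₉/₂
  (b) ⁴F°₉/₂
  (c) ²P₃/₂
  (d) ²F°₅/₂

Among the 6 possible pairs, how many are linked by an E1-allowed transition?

(a)–(b): forbidden (parity, ΔS).
(a)–(c): forbidden (ΔL, ΔJ).
(a)–(d): forbidden (parity, ΔJ).
(b)–(c): forbidden (ΔS, ΔL, ΔJ).
(b)–(d): forbidden (parity, ΔS, ΔJ).
(c)–(d): forbidden (ΔL).
Allowed pairs: 0 of 6.

0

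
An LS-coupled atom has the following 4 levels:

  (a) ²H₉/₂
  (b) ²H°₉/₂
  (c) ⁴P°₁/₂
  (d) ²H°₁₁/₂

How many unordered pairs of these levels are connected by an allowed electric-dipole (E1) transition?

(a)–(b): allowed.
(a)–(c): forbidden (ΔS, ΔL, ΔJ).
(a)–(d): allowed.
(b)–(c): forbidden (parity, ΔS, ΔL, ΔJ).
(b)–(d): forbidden (parity).
(c)–(d): forbidden (parity, ΔS, ΔL, ΔJ).
Allowed pairs: 2 of 6.

2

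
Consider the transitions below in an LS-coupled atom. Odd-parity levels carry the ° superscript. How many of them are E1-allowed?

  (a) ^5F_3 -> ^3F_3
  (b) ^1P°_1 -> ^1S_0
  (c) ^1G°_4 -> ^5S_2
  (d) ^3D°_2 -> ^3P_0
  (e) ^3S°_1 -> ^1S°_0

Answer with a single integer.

1

(a) forbidden (parity, ΔS fail)
(b) allowed
(c) forbidden (ΔS, ΔL, ΔJ fail)
(d) forbidden (ΔJ fails)
(e) forbidden (parity, ΔS, ΔL fail)
Total allowed: 1 of 5.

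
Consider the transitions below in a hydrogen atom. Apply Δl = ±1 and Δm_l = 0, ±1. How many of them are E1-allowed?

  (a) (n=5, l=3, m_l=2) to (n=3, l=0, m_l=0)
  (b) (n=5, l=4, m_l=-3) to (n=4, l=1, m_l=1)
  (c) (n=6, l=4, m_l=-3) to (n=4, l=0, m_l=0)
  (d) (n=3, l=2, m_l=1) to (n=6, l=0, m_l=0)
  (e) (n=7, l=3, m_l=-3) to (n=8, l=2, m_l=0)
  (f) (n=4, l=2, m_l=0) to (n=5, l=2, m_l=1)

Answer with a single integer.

0

(a) forbidden — Δl = -3 (E1 requires Δl = ±1); Δm_l = -2 (E1 requires Δm_l = 0, ±1)
(b) forbidden — Δl = -3 (E1 requires Δl = ±1); Δm_l = +4 (E1 requires Δm_l = 0, ±1)
(c) forbidden — Δl = -4 (E1 requires Δl = ±1); Δm_l = +3 (E1 requires Δm_l = 0, ±1)
(d) forbidden — Δl = -2 (E1 requires Δl = ±1)
(e) forbidden — Δm_l = +3 (E1 requires Δm_l = 0, ±1)
(f) forbidden — Δl = +0 (E1 requires Δl = ±1)
Total allowed: 0 of 6.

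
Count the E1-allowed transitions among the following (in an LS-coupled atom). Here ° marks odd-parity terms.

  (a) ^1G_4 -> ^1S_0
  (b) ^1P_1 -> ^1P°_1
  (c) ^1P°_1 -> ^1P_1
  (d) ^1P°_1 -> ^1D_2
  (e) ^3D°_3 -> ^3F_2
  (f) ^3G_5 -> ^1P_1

(a) forbidden (parity, ΔL, ΔJ fail)
(b) allowed
(c) allowed
(d) allowed
(e) allowed
(f) forbidden (parity, ΔS, ΔL, ΔJ fail)
Total allowed: 4 of 6.

4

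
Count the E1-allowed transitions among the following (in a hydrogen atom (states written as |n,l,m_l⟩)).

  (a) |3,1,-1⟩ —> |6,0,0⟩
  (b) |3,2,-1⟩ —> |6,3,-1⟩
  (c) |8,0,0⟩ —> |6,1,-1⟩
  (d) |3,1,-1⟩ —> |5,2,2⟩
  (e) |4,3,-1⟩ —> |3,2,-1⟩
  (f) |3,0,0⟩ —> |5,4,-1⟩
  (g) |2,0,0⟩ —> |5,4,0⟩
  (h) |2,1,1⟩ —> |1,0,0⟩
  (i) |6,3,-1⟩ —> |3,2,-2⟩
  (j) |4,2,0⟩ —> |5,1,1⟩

7

(a) allowed
(b) allowed
(c) allowed
(d) forbidden — Δm_l = +3 (E1 requires Δm_l = 0, ±1)
(e) allowed
(f) forbidden — Δl = +4 (E1 requires Δl = ±1)
(g) forbidden — Δl = +4 (E1 requires Δl = ±1)
(h) allowed
(i) allowed
(j) allowed
Total allowed: 7 of 10.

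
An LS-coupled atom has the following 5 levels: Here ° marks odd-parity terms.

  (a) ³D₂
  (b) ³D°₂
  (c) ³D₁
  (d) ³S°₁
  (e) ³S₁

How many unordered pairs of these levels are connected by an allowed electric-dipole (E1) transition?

2

(a)–(b): allowed.
(a)–(c): forbidden (parity).
(a)–(d): forbidden (ΔL).
(a)–(e): forbidden (parity, ΔL).
(b)–(c): allowed.
(b)–(d): forbidden (parity, ΔL).
(b)–(e): forbidden (ΔL).
(c)–(d): forbidden (ΔL).
(c)–(e): forbidden (parity, ΔL).
(d)–(e): forbidden (ΔL).
Allowed pairs: 2 of 10.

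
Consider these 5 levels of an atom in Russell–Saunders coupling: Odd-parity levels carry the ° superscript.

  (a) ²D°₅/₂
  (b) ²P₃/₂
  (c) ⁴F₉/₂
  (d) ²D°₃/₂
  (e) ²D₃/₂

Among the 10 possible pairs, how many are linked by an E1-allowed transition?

(a)–(b): allowed.
(a)–(c): forbidden (ΔS, ΔJ).
(a)–(d): forbidden (parity).
(a)–(e): allowed.
(b)–(c): forbidden (parity, ΔS, ΔL, ΔJ).
(b)–(d): allowed.
(b)–(e): forbidden (parity).
(c)–(d): forbidden (ΔS, ΔJ).
(c)–(e): forbidden (parity, ΔS, ΔJ).
(d)–(e): allowed.
Allowed pairs: 4 of 10.

4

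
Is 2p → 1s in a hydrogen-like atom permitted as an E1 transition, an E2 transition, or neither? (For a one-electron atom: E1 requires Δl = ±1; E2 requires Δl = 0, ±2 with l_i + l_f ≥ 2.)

Δl = 0 − 1 = -1; l_i + l_f = 1.
E1 (Δl = ±1): satisfied.
E2 (Δl = 0,±2, l_i+l_f ≥ 2): not satisfied.

E1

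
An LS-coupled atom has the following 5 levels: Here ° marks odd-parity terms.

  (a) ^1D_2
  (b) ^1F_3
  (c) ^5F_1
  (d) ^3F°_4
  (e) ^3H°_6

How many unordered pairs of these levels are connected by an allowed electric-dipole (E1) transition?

(a)–(b): forbidden (parity).
(a)–(c): forbidden (parity, ΔS).
(a)–(d): forbidden (ΔS, ΔJ).
(a)–(e): forbidden (ΔS, ΔL, ΔJ).
(b)–(c): forbidden (parity, ΔS, ΔJ).
(b)–(d): forbidden (ΔS).
(b)–(e): forbidden (ΔS, ΔL, ΔJ).
(c)–(d): forbidden (ΔS, ΔJ).
(c)–(e): forbidden (ΔS, ΔL, ΔJ).
(d)–(e): forbidden (parity, ΔL, ΔJ).
Allowed pairs: 0 of 10.

0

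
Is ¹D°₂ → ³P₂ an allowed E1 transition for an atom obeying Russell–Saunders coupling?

Reading off the term symbols: S 0→1, L 2→1, J 2→2, parity odd→even.
Parity must change: odd → even — ✓.
ΔL = 0, ±1 (not L=0↔0): L: 2 → 1, ΔL = -1 — ✓.
ΔJ = 0, ±1 (not J=0↔0): J: 2 → 2, ΔJ = +0 — ✓.
ΔS = 0: S: 0 → 1 — ✗.
Rule(s) violated: ΔS.

forbidden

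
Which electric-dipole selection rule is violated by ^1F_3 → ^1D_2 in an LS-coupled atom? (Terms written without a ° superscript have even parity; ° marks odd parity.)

Initial level: S=0, L=3, J=3, parity even. Final level: S=0, L=2, J=2, parity even.
Parity must change: even → even — fails.
ΔS = 0: S: 0 → 0 — passes.
ΔL = 0, ±1 (not L=0↔0): L: 3 → 2, ΔL = -1 — passes.
ΔJ = 0, ±1 (not J=0↔0): J: 3 → 2, ΔJ = -1 — passes.

parity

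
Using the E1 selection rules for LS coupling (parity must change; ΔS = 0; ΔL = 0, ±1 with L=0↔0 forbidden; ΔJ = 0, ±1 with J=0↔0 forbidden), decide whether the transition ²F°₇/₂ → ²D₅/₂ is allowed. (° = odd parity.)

allowed

ΔS = 0: S: 1/2 → 1/2 — satisfied.
Parity must change: odd → even — satisfied.
ΔL = 0, ±1 (not L=0↔0): L: 3 → 2, ΔL = -1 — satisfied.
ΔJ = 0, ±1 (not J=0↔0): J: 7/2 → 5/2, ΔJ = -1 — satisfied.
All four E1 rules are satisfied.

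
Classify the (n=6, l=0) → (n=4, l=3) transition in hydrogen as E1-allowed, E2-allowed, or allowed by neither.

Δl = 3 − 0 = +3; l_i + l_f = 3.
E1 (Δl = ±1): not satisfied.
E2 (Δl = 0,±2, l_i+l_f ≥ 2): not satisfied.

neither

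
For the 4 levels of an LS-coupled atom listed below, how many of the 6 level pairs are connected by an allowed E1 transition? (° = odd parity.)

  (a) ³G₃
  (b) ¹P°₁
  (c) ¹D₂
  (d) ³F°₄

2

(a)–(b): forbidden (ΔS, ΔL, ΔJ).
(a)–(c): forbidden (parity, ΔS, ΔL).
(a)–(d): allowed.
(b)–(c): allowed.
(b)–(d): forbidden (parity, ΔS, ΔL, ΔJ).
(c)–(d): forbidden (ΔS, ΔJ).
Allowed pairs: 2 of 6.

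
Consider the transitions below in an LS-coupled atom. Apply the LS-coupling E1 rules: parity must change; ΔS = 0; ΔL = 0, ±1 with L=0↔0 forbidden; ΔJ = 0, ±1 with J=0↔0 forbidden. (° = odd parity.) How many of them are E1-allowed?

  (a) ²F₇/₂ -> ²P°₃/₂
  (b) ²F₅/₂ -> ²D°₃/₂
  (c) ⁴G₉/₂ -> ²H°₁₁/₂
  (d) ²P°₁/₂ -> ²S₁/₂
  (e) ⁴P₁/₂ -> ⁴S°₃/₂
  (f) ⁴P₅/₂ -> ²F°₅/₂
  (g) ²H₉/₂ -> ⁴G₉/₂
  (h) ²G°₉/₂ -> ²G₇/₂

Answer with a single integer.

4

(a) forbidden (ΔL, ΔJ fail)
(b) allowed
(c) forbidden (ΔS fails)
(d) allowed
(e) allowed
(f) forbidden (ΔS, ΔL fail)
(g) forbidden (parity, ΔS fail)
(h) allowed
Total allowed: 4 of 8.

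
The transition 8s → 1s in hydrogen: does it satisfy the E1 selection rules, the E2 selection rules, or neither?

neither

Δl = 0 − 0 = +0; l_i + l_f = 0.
E1 (Δl = ±1): not satisfied.
E2 (Δl = 0,±2, l_i+l_f ≥ 2): not satisfied.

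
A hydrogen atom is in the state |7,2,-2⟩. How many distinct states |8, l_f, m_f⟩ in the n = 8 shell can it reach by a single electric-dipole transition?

E1 requires Δl = ±1, so l_f ∈ {1, 3}; with 0 ≤ l_f ≤ n_f−1 = 7, the allowed l_f values are {1, 3}.
For l_f = 1: m_f ∈ {m_i−1, m_i, m_i+1} ∩ [−1, 1] = {-1} → 1 state.
For l_f = 3: m_f ∈ {m_i−1, m_i, m_i+1} ∩ [−3, 3] = {-3, -2, -1} → 3 states.
Total: 4.

4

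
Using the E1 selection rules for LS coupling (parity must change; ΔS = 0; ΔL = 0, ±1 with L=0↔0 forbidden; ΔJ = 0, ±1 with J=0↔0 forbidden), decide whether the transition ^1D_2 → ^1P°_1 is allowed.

Reading off the term symbols: S 0→0, L 2→1, J 2→1, parity even→odd.
ΔL = 0, ±1 (not L=0↔0): L: 2 → 1, ΔL = -1 — ok.
ΔS = 0: S: 0 → 0 — ok.
Parity must change: even → odd — ok.
ΔJ = 0, ±1 (not J=0↔0): J: 2 → 1, ΔJ = -1 — ok.
All four E1 rules are satisfied.

allowed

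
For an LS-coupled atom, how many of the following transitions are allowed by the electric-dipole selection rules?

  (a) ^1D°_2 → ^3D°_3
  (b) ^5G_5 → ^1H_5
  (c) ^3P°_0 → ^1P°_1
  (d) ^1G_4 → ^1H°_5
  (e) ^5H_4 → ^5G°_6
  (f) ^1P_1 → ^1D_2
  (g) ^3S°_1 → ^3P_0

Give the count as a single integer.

(a) forbidden (parity, ΔS fail)
(b) forbidden (parity, ΔS fail)
(c) forbidden (parity, ΔS fail)
(d) allowed
(e) forbidden (ΔJ fails)
(f) forbidden (parity fails)
(g) allowed
Total allowed: 2 of 7.

2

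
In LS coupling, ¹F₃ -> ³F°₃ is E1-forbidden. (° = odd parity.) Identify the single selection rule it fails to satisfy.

Parity must change: even → odd — satisfied.
ΔL = 0, ±1 (not L=0↔0): L: 3 → 3, ΔL = +0 — satisfied.
ΔJ = 0, ±1 (not J=0↔0): J: 3 → 3, ΔJ = +0 — satisfied.
ΔS = 0: S: 0 → 1 — violated.

the ΔS = 0 rule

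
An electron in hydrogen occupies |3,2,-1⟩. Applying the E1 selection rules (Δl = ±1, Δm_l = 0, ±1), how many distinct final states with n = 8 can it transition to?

5

E1 requires Δl = ±1, so l_f ∈ {1, 3}; with 0 ≤ l_f ≤ n_f−1 = 7, the allowed l_f values are {1, 3}.
For l_f = 1: m_f ∈ {m_i−1, m_i, m_i+1} ∩ [−1, 1] = {-1, 0} → 2 states.
For l_f = 3: m_f ∈ {m_i−1, m_i, m_i+1} ∩ [−3, 3] = {-2, -1, 0} → 3 states.
Total: 5.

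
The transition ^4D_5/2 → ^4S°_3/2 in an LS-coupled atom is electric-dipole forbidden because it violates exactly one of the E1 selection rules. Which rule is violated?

the ΔL = 0, ±1 rule

Initial level: S=3/2, L=2, J=5/2, parity even. Final level: S=3/2, L=0, J=3/2, parity odd.
Parity must change: even → odd — passes.
ΔS = 0: S: 3/2 → 3/2 — passes.
ΔL = 0, ±1 (not L=0↔0): L: 2 → 0, ΔL = -2 — fails.
ΔJ = 0, ±1 (not J=0↔0): J: 5/2 → 3/2, ΔJ = -1 — passes.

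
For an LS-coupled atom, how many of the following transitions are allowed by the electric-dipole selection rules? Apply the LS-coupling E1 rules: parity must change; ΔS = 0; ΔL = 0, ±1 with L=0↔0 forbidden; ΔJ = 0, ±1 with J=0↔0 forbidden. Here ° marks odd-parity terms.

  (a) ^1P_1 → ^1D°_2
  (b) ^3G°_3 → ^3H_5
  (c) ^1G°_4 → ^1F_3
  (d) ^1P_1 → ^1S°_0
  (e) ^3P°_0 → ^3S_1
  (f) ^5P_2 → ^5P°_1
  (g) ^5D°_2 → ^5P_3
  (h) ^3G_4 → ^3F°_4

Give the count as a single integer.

(a) allowed
(b) forbidden (ΔJ fails)
(c) allowed
(d) allowed
(e) allowed
(f) allowed
(g) allowed
(h) allowed
Total allowed: 7 of 8.

7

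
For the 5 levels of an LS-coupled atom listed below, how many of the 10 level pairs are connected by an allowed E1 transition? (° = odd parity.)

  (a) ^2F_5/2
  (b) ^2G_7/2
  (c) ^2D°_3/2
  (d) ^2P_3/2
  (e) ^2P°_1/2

(a)–(b): forbidden (parity).
(a)–(c): allowed.
(a)–(d): forbidden (parity, ΔL).
(a)–(e): forbidden (ΔL, ΔJ).
(b)–(c): forbidden (ΔL, ΔJ).
(b)–(d): forbidden (parity, ΔL, ΔJ).
(b)–(e): forbidden (ΔL, ΔJ).
(c)–(d): allowed.
(c)–(e): forbidden (parity).
(d)–(e): allowed.
Allowed pairs: 3 of 10.

3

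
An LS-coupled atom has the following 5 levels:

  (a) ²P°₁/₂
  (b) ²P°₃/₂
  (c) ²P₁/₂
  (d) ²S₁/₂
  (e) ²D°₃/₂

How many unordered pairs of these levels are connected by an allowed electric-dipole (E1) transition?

(a)–(b): forbidden (parity).
(a)–(c): allowed.
(a)–(d): allowed.
(a)–(e): forbidden (parity).
(b)–(c): allowed.
(b)–(d): allowed.
(b)–(e): forbidden (parity).
(c)–(d): forbidden (parity).
(c)–(e): allowed.
(d)–(e): forbidden (ΔL).
Allowed pairs: 5 of 10.

5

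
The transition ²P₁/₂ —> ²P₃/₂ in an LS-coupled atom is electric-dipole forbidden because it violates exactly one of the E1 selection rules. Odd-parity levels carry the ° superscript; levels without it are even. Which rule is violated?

Reading off the term symbols: S 1/2→1/2, L 1→1, J 1/2→3/2, parity even→even.
Parity must change: even → even — fails.
ΔS = 0: S: 1/2 → 1/2 — ok.
ΔL = 0, ±1 (not L=0↔0): L: 1 → 1, ΔL = +0 — ok.
ΔJ = 0, ±1 (not J=0↔0): J: 1/2 → 3/2, ΔJ = +1 — ok.

parity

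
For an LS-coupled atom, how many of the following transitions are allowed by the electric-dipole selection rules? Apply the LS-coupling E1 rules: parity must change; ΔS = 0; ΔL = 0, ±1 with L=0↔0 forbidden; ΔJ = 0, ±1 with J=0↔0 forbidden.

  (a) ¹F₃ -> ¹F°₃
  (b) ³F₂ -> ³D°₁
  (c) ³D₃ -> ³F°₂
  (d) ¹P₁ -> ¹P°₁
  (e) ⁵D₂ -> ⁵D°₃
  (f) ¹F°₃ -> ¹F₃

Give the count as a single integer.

(a) allowed
(b) allowed
(c) allowed
(d) allowed
(e) allowed
(f) allowed
Total allowed: 6 of 6.

6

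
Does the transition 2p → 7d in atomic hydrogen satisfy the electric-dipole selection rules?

Initial l = 1, final l = 2, so Δl = +1. E1 requires Δl = ±1: satisfied.
All E1 selection rules are satisfied.

allowed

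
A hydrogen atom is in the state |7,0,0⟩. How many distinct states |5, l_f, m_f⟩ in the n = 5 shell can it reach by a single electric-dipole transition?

3

E1 requires Δl = ±1, so l_f ∈ {-1, 1}; with 0 ≤ l_f ≤ n_f−1 = 4, the allowed l_f values are {1}.
For l_f = 1: m_f ∈ {m_i−1, m_i, m_i+1} ∩ [−1, 1] = {-1, 0, 1} → 3 states.
Total: 3.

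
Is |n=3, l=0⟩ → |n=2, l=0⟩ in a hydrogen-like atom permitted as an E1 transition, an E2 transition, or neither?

Δl = 0 − 0 = +0; l_i + l_f = 0.
E1 (Δl = ±1): not satisfied.
E2 (Δl = 0,±2, l_i+l_f ≥ 2): not satisfied.

neither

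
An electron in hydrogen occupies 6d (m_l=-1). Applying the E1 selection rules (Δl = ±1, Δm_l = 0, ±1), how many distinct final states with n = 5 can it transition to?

E1 requires Δl = ±1, so l_f ∈ {1, 3}; with 0 ≤ l_f ≤ n_f−1 = 4, the allowed l_f values are {1, 3}.
For l_f = 1: m_f ∈ {m_i−1, m_i, m_i+1} ∩ [−1, 1] = {-1, 0} → 2 states.
For l_f = 3: m_f ∈ {m_i−1, m_i, m_i+1} ∩ [−3, 3] = {-2, -1, 0} → 3 states.
Total: 5.

5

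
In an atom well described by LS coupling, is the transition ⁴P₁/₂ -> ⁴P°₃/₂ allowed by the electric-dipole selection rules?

Initial level: S=3/2, L=1, J=1/2, parity even. Final level: S=3/2, L=1, J=3/2, parity odd.
Parity must change: even → odd — ✓.
ΔS = 0: S: 3/2 → 3/2 — ✓.
ΔL = 0, ±1 (not L=0↔0): L: 1 → 1, ΔL = +0 — ✓.
ΔJ = 0, ±1 (not J=0↔0): J: 1/2 → 3/2, ΔJ = +1 — ✓.
All four E1 rules are satisfied.

allowed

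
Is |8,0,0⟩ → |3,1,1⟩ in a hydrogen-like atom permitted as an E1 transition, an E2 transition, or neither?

E1

Δl = 1 − 0 = +1; l_i + l_f = 1.
Δm_l = +1.
E1 (Δl = ±1, |Δm_l| ≤ 1): satisfied.
E2 (Δl = 0,±2, l_i+l_f ≥ 2, |Δm_l| ≤ 2): not satisfied.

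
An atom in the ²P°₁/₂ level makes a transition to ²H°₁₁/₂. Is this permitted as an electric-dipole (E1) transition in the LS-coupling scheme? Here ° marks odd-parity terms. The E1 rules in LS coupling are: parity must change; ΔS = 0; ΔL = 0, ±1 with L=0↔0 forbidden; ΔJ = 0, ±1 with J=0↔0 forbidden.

forbidden

Parity must change: odd → odd — violated.
ΔS = 0: S: 1/2 → 1/2 — satisfied.
ΔL = 0, ±1 (not L=0↔0): L: 1 → 5, ΔL = +4 — violated.
ΔJ = 0, ±1 (not J=0↔0): J: 1/2 → 11/2, ΔJ = +5 — violated.
Rule(s) violated: parity, ΔL, ΔJ.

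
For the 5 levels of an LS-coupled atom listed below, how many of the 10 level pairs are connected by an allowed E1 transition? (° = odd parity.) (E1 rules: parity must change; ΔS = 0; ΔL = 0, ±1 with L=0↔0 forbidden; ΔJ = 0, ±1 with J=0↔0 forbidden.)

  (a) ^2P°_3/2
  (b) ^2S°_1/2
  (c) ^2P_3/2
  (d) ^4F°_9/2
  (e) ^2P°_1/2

3

(a)–(b): forbidden (parity).
(a)–(c): allowed.
(a)–(d): forbidden (parity, ΔS, ΔL, ΔJ).
(a)–(e): forbidden (parity).
(b)–(c): allowed.
(b)–(d): forbidden (parity, ΔS, ΔL, ΔJ).
(b)–(e): forbidden (parity).
(c)–(d): forbidden (ΔS, ΔL, ΔJ).
(c)–(e): allowed.
(d)–(e): forbidden (parity, ΔS, ΔL, ΔJ).
Allowed pairs: 3 of 10.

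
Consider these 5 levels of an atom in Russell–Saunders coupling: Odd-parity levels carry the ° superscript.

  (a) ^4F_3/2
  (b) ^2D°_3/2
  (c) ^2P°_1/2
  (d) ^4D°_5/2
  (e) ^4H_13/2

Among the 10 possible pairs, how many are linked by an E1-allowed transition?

(a)–(b): forbidden (ΔS).
(a)–(c): forbidden (ΔS, ΔL).
(a)–(d): allowed.
(a)–(e): forbidden (parity, ΔL, ΔJ).
(b)–(c): forbidden (parity).
(b)–(d): forbidden (parity, ΔS).
(b)–(e): forbidden (ΔS, ΔL, ΔJ).
(c)–(d): forbidden (parity, ΔS, ΔJ).
(c)–(e): forbidden (ΔS, ΔL, ΔJ).
(d)–(e): forbidden (ΔL, ΔJ).
Allowed pairs: 1 of 10.

1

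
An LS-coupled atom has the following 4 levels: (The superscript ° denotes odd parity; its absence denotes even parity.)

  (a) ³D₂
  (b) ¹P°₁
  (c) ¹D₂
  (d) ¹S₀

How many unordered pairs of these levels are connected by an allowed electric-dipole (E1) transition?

2

(a)–(b): forbidden (ΔS).
(a)–(c): forbidden (parity, ΔS).
(a)–(d): forbidden (parity, ΔS, ΔL, ΔJ).
(b)–(c): allowed.
(b)–(d): allowed.
(c)–(d): forbidden (parity, ΔL, ΔJ).
Allowed pairs: 2 of 6.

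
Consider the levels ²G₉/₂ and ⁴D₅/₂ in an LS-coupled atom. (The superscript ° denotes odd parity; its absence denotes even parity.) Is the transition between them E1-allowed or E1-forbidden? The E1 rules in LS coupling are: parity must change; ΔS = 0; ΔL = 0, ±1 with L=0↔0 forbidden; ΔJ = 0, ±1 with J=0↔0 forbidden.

forbidden

Initial level: S=1/2, L=4, J=9/2, parity even. Final level: S=3/2, L=2, J=5/2, parity even.
Parity must change: even → even — ✗.
ΔS = 0: S: 1/2 → 3/2 — ✗.
ΔL = 0, ±1 (not L=0↔0): L: 4 → 2, ΔL = -2 — ✗.
ΔJ = 0, ±1 (not J=0↔0): J: 9/2 → 5/2, ΔJ = -2 — ✗.
Rule(s) violated: parity, ΔS, ΔL, ΔJ.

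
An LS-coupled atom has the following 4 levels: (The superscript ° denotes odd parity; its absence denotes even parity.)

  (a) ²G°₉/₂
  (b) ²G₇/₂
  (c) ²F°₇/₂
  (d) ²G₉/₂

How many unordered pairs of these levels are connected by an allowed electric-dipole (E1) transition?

4

(a)–(b): allowed.
(a)–(c): forbidden (parity).
(a)–(d): allowed.
(b)–(c): allowed.
(b)–(d): forbidden (parity).
(c)–(d): allowed.
Allowed pairs: 4 of 6.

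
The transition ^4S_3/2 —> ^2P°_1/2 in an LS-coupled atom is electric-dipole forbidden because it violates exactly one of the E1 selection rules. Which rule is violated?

the ΔS = 0 rule

ΔL = 0, ±1 (not L=0↔0): L: 0 → 1, ΔL = +1 — satisfied.
ΔJ = 0, ±1 (not J=0↔0): J: 3/2 → 1/2, ΔJ = -1 — satisfied.
Parity must change: even → odd — satisfied.
ΔS = 0: S: 3/2 → 1/2 — violated.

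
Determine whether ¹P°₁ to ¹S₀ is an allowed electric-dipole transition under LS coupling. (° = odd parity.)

allowed

Parity must change: odd → even — passes.
ΔS = 0: S: 0 → 0 — passes.
ΔL = 0, ±1 (not L=0↔0): L: 1 → 0, ΔL = -1 — passes.
ΔJ = 0, ±1 (not J=0↔0): J: 1 → 0, ΔJ = -1 — passes.
All four E1 rules are satisfied.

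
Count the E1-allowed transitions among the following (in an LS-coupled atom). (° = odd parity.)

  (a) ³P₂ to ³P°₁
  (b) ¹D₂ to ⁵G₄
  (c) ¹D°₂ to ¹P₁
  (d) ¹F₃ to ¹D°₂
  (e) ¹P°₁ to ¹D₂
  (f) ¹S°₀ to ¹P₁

5

(a) allowed
(b) forbidden (parity, ΔS, ΔL, ΔJ fail)
(c) allowed
(d) allowed
(e) allowed
(f) allowed
Total allowed: 5 of 6.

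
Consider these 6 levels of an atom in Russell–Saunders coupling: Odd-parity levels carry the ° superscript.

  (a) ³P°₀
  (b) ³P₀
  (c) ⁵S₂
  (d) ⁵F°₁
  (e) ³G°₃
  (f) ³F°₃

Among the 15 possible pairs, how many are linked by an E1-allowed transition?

(a)–(b): forbidden (ΔJ).
(a)–(c): forbidden (ΔS, ΔJ).
(a)–(d): forbidden (parity, ΔS, ΔL).
(a)–(e): forbidden (parity, ΔL, ΔJ).
(a)–(f): forbidden (parity, ΔL, ΔJ).
(b)–(c): forbidden (parity, ΔS, ΔJ).
(b)–(d): forbidden (ΔS, ΔL).
(b)–(e): forbidden (ΔL, ΔJ).
(b)–(f): forbidden (ΔL, ΔJ).
(c)–(d): forbidden (ΔL).
(c)–(e): forbidden (ΔS, ΔL).
(c)–(f): forbidden (ΔS, ΔL).
(d)–(e): forbidden (parity, ΔS, ΔJ).
(d)–(f): forbidden (parity, ΔS, ΔJ).
(e)–(f): forbidden (parity).
Allowed pairs: 0 of 15.

0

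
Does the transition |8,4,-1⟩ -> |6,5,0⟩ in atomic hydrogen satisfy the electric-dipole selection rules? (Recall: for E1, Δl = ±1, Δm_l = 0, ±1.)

l: 4 → 5 (Δl = +1). Δl = ±1 ✓.
Δm_l = 0 − (-1) = +1. E1 requires Δm_l = 0, ±1: ✓.
All E1 selection rules are satisfied.

allowed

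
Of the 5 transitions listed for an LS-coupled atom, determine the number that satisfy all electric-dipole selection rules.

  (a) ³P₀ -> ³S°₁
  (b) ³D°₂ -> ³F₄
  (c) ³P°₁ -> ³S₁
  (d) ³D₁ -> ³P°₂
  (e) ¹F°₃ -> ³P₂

(a) allowed
(b) forbidden (ΔJ fails)
(c) allowed
(d) allowed
(e) forbidden (ΔS, ΔL fail)
Total allowed: 3 of 5.

3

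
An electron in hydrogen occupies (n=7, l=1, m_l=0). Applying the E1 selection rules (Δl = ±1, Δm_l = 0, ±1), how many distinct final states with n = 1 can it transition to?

1

E1 requires Δl = ±1, so l_f ∈ {0, 2}; with 0 ≤ l_f ≤ n_f−1 = 0, the allowed l_f values are {0}.
For l_f = 0: m_f ∈ {m_i−1, m_i, m_i+1} ∩ [−0, 0] = {0} → 1 state.
Total: 1.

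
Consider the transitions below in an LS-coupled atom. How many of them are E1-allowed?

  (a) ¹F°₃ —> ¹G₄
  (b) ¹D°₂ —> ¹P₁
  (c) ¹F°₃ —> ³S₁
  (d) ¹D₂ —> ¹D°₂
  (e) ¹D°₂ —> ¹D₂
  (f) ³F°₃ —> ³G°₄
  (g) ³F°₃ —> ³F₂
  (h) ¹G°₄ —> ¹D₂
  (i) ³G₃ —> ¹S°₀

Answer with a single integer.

(a) allowed
(b) allowed
(c) forbidden (ΔS, ΔL, ΔJ fail)
(d) allowed
(e) allowed
(f) forbidden (parity fails)
(g) allowed
(h) forbidden (ΔL, ΔJ fail)
(i) forbidden (ΔS, ΔL, ΔJ fail)
Total allowed: 5 of 9.

5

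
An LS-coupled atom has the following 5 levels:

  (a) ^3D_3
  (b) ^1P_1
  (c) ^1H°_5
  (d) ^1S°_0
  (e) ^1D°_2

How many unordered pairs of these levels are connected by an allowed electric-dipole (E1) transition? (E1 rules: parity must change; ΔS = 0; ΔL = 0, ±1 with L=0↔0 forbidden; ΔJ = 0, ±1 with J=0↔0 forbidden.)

2

(a)–(b): forbidden (parity, ΔS, ΔJ).
(a)–(c): forbidden (ΔS, ΔL, ΔJ).
(a)–(d): forbidden (ΔS, ΔL, ΔJ).
(a)–(e): forbidden (ΔS).
(b)–(c): forbidden (ΔL, ΔJ).
(b)–(d): allowed.
(b)–(e): allowed.
(c)–(d): forbidden (parity, ΔL, ΔJ).
(c)–(e): forbidden (parity, ΔL, ΔJ).
(d)–(e): forbidden (parity, ΔL, ΔJ).
Allowed pairs: 2 of 10.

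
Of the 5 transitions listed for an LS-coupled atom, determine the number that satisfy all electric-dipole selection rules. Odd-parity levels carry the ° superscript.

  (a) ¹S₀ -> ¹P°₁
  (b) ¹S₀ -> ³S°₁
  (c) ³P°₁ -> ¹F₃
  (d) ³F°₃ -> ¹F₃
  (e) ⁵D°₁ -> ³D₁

1

(a) allowed
(b) forbidden (ΔS, ΔL fail)
(c) forbidden (ΔS, ΔL, ΔJ fail)
(d) forbidden (ΔS fails)
(e) forbidden (ΔS fails)
Total allowed: 1 of 5.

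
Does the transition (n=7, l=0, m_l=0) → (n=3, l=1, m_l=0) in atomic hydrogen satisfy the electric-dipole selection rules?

allowed

Δl = 1 − 0 = +1; the E1 rule Δl = ±1 is passes.
m_l: 0 → 0 (Δm_l = +0). |Δm_l| ≤ 1 passes.
All E1 selection rules are satisfied.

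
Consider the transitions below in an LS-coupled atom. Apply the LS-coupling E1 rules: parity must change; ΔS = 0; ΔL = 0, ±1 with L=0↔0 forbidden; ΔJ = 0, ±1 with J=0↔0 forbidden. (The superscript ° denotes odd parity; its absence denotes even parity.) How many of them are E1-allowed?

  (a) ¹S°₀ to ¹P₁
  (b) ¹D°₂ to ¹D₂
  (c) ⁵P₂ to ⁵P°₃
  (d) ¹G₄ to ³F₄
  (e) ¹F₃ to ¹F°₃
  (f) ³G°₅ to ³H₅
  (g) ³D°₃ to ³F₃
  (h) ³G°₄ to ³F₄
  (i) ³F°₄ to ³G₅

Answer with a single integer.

8

(a) allowed
(b) allowed
(c) allowed
(d) forbidden (parity, ΔS fail)
(e) allowed
(f) allowed
(g) allowed
(h) allowed
(i) allowed
Total allowed: 8 of 9.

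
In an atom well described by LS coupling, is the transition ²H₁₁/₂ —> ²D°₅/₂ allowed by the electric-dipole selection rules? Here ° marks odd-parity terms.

forbidden

Reading off the term symbols: S 1/2→1/2, L 5→2, J 11/2→5/2, parity even→odd.
ΔS = 0: S: 1/2 → 1/2 — passes.
Parity must change: even → odd — passes.
ΔJ = 0, ±1 (not J=0↔0): J: 11/2 → 5/2, ΔJ = -3 — fails.
ΔL = 0, ±1 (not L=0↔0): L: 5 → 2, ΔL = -3 — fails.
Rule(s) violated: ΔL, ΔJ.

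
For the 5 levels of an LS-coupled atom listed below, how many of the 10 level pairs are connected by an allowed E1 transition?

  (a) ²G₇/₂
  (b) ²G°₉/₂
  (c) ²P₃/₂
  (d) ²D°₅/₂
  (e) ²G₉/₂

3

(a)–(b): allowed.
(a)–(c): forbidden (parity, ΔL, ΔJ).
(a)–(d): forbidden (ΔL).
(a)–(e): forbidden (parity).
(b)–(c): forbidden (ΔL, ΔJ).
(b)–(d): forbidden (parity, ΔL, ΔJ).
(b)–(e): allowed.
(c)–(d): allowed.
(c)–(e): forbidden (parity, ΔL, ΔJ).
(d)–(e): forbidden (ΔL, ΔJ).
Allowed pairs: 3 of 10.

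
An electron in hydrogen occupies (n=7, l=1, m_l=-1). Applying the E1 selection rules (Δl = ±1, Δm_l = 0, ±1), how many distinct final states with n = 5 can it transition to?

4

E1 requires Δl = ±1, so l_f ∈ {0, 2}; with 0 ≤ l_f ≤ n_f−1 = 4, the allowed l_f values are {0, 2}.
For l_f = 0: m_f ∈ {m_i−1, m_i, m_i+1} ∩ [−0, 0] = {0} → 1 state.
For l_f = 2: m_f ∈ {m_i−1, m_i, m_i+1} ∩ [−2, 2] = {-2, -1, 0} → 3 states.
Total: 4.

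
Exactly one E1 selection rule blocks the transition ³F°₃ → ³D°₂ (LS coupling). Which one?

ΔJ = 0, ±1 (not J=0↔0): J: 3 → 2, ΔJ = -1 — passes.
ΔL = 0, ±1 (not L=0↔0): L: 3 → 2, ΔL = -1 — passes.
ΔS = 0: S: 1 → 1 — passes.
Parity must change: odd → odd — fails.

parity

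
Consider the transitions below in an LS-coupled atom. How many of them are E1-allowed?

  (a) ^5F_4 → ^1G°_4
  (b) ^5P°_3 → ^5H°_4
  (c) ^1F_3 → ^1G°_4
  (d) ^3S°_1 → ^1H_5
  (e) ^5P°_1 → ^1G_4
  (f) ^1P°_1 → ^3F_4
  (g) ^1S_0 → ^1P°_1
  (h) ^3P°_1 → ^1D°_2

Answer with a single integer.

(a) forbidden (ΔS fails)
(b) forbidden (parity, ΔL fail)
(c) allowed
(d) forbidden (ΔS, ΔL, ΔJ fail)
(e) forbidden (ΔS, ΔL, ΔJ fail)
(f) forbidden (ΔS, ΔL, ΔJ fail)
(g) allowed
(h) forbidden (parity, ΔS fail)
Total allowed: 2 of 8.

2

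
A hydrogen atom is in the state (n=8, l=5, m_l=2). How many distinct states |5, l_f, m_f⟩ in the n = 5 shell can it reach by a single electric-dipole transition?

E1 requires Δl = ±1, so l_f ∈ {4, 6}; with 0 ≤ l_f ≤ n_f−1 = 4, the allowed l_f values are {4}.
For l_f = 4: m_f ∈ {m_i−1, m_i, m_i+1} ∩ [−4, 4] = {1, 2, 3} → 3 states.
Total: 3.

3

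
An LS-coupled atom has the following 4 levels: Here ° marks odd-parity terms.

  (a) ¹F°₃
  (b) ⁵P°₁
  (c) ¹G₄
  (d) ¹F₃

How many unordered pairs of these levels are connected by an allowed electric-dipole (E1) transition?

2

(a)–(b): forbidden (parity, ΔS, ΔL, ΔJ).
(a)–(c): allowed.
(a)–(d): allowed.
(b)–(c): forbidden (ΔS, ΔL, ΔJ).
(b)–(d): forbidden (ΔS, ΔL, ΔJ).
(c)–(d): forbidden (parity).
Allowed pairs: 2 of 6.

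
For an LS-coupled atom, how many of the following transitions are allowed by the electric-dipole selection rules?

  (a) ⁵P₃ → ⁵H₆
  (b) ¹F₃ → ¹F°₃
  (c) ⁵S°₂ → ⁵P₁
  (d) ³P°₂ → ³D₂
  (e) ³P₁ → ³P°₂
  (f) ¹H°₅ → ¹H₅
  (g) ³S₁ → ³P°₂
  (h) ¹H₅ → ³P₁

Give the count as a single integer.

6

(a) forbidden (parity, ΔL, ΔJ fail)
(b) allowed
(c) allowed
(d) allowed
(e) allowed
(f) allowed
(g) allowed
(h) forbidden (parity, ΔS, ΔL, ΔJ fail)
Total allowed: 6 of 8.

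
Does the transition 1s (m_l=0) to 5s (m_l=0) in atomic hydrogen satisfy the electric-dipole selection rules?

forbidden

Initial l = 0, final l = 0, so Δl = +0. E1 requires Δl = ±1: fails.
m_l: 0 → 0 (Δm_l = +0). |Δm_l| ≤ 1 ok.
The transition is electric-dipole forbidden.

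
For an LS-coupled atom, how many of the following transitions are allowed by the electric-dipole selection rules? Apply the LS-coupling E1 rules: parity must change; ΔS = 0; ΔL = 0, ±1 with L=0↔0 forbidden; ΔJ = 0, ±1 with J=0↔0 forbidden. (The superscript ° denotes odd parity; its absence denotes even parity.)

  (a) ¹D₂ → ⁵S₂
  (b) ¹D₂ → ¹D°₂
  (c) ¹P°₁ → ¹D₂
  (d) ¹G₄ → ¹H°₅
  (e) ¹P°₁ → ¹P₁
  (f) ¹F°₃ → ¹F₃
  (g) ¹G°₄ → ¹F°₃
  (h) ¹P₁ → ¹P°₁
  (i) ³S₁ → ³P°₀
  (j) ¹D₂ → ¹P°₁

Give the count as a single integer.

8

(a) forbidden (parity, ΔS, ΔL fail)
(b) allowed
(c) allowed
(d) allowed
(e) allowed
(f) allowed
(g) forbidden (parity fails)
(h) allowed
(i) allowed
(j) allowed
Total allowed: 8 of 10.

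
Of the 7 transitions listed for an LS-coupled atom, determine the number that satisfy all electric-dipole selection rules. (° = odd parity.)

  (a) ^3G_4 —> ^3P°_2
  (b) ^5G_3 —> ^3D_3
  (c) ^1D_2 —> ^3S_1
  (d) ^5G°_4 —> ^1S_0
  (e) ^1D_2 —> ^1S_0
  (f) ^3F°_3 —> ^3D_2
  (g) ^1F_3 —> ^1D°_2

2

(a) forbidden (ΔL, ΔJ fail)
(b) forbidden (parity, ΔS, ΔL fail)
(c) forbidden (parity, ΔS, ΔL fail)
(d) forbidden (ΔS, ΔL, ΔJ fail)
(e) forbidden (parity, ΔL, ΔJ fail)
(f) allowed
(g) allowed
Total allowed: 2 of 7.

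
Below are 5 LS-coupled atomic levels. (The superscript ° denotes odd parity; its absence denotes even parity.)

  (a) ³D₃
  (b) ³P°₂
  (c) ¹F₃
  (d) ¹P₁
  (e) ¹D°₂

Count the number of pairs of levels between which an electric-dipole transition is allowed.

3

(a)–(b): allowed.
(a)–(c): forbidden (parity, ΔS).
(a)–(d): forbidden (parity, ΔS, ΔJ).
(a)–(e): forbidden (ΔS).
(b)–(c): forbidden (ΔS, ΔL).
(b)–(d): forbidden (ΔS).
(b)–(e): forbidden (parity, ΔS).
(c)–(d): forbidden (parity, ΔL, ΔJ).
(c)–(e): allowed.
(d)–(e): allowed.
Allowed pairs: 3 of 10.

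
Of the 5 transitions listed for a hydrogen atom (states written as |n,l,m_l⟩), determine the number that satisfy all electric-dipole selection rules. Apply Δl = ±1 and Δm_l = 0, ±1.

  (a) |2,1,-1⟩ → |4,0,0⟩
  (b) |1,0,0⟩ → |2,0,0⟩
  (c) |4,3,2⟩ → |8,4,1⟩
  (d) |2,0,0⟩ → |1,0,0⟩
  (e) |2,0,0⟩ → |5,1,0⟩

(a) allowed
(b) forbidden — Δl = +0 (E1 requires Δl = ±1)
(c) allowed
(d) forbidden — Δl = +0 (E1 requires Δl = ±1)
(e) allowed
Total allowed: 3 of 5.

3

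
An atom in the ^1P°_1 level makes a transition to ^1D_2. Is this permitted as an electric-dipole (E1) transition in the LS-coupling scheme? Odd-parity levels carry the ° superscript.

allowed

Reading off the term symbols: S 0→0, L 1→2, J 1→2, parity odd→even.
Parity must change: odd → even — ✓.
ΔS = 0: S: 0 → 0 — ✓.
ΔL = 0, ±1 (not L=0↔0): L: 1 → 2, ΔL = +1 — ✓.
ΔJ = 0, ±1 (not J=0↔0): J: 1 → 2, ΔJ = +1 — ✓.
All four E1 rules are satisfied.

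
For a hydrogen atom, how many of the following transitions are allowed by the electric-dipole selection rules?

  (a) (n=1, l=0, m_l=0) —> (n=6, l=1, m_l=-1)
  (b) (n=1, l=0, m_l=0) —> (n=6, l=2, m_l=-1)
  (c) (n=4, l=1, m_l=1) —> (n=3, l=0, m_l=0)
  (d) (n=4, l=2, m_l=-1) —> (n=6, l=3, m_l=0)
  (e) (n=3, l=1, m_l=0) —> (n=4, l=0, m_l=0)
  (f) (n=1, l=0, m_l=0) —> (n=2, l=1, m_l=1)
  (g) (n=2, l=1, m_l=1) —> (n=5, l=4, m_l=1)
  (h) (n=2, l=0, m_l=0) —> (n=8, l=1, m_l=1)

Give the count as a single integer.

(a) allowed
(b) forbidden — Δl = +2 (E1 requires Δl = ±1)
(c) allowed
(d) allowed
(e) allowed
(f) allowed
(g) forbidden — Δl = +3 (E1 requires Δl = ±1)
(h) allowed
Total allowed: 6 of 8.

6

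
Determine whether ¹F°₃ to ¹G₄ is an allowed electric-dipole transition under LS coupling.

Initial level: S=0, L=3, J=3, parity odd. Final level: S=0, L=4, J=4, parity even.
Parity must change: odd → even — passes.
ΔJ = 0, ±1 (not J=0↔0): J: 3 → 4, ΔJ = +1 — passes.
ΔL = 0, ±1 (not L=0↔0): L: 3 → 4, ΔL = +1 — passes.
ΔS = 0: S: 0 → 0 — passes.
All four E1 rules are satisfied.

allowed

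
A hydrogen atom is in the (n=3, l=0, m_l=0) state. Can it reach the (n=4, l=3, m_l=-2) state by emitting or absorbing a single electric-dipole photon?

forbidden

Initial l = 0, final l = 3, so Δl = +3. E1 requires Δl = ±1: ✗.
m_l: 0 → -2 (Δm_l = -2). |Δm_l| ≤ 1 ✗.
The transition is electric-dipole forbidden.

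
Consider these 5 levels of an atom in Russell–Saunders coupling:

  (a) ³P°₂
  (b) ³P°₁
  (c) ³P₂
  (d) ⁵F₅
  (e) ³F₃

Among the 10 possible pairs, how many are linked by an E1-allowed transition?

2

(a)–(b): forbidden (parity).
(a)–(c): allowed.
(a)–(d): forbidden (ΔS, ΔL, ΔJ).
(a)–(e): forbidden (ΔL).
(b)–(c): allowed.
(b)–(d): forbidden (ΔS, ΔL, ΔJ).
(b)–(e): forbidden (ΔL, ΔJ).
(c)–(d): forbidden (parity, ΔS, ΔL, ΔJ).
(c)–(e): forbidden (parity, ΔL).
(d)–(e): forbidden (parity, ΔS, ΔJ).
Allowed pairs: 2 of 10.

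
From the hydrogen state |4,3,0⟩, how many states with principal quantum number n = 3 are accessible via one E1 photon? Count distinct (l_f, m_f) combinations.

3

E1 requires Δl = ±1, so l_f ∈ {2, 4}; with 0 ≤ l_f ≤ n_f−1 = 2, the allowed l_f values are {2}.
For l_f = 2: m_f ∈ {m_i−1, m_i, m_i+1} ∩ [−2, 2] = {-1, 0, 1} → 3 states.
Total: 3.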